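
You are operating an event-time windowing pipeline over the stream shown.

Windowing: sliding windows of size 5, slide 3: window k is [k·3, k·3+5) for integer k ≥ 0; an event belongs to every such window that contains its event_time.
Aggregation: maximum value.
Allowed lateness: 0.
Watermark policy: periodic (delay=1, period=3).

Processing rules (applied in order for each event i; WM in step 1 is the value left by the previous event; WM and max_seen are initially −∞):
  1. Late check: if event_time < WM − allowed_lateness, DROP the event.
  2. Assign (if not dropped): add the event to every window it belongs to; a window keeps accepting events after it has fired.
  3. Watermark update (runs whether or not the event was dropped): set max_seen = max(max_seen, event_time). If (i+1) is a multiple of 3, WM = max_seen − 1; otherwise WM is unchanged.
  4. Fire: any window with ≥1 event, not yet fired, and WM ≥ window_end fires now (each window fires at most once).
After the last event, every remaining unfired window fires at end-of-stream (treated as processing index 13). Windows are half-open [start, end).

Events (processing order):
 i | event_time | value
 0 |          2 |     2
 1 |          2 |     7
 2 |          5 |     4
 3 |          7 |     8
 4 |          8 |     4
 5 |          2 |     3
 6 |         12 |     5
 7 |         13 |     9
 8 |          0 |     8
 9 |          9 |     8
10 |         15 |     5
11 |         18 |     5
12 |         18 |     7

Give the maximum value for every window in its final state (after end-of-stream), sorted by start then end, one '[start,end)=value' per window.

[0,5)=7 [3,8)=8 [6,11)=8 [9,14)=9 [12,17)=9 [15,20)=7 [18,23)=7

i=0 t=2 v=2: → [0,5); WM=−∞
i=1 t=2 v=7: → [0,5); WM=−∞
i=2 t=5 v=4: → [3,8); WM=4
i=3 t=7 v=8: → [6,11),[3,8); WM=4
i=4 t=8 v=4: → [6,11); WM=4
i=5 t=2 v=3: DROP (t<4-0); WM=7; [0,5) fires=7
i=6 t=12 v=5: → [12,17),[9,14); WM=7
i=7 t=13 v=9: → [12,17),[9,14); WM=7
i=8 t=0 v=8: DROP (t<7-0); WM=12; [3,8) fires=8 [6,11) fires=8
i=9 t=9 v=8: DROP (t<12-0); WM=12
i=10 t=15 v=5: → [15,20),[12,17); WM=12
i=11 t=18 v=5: → [18,23),[15,20); WM=17; [9,14) fires=9 [12,17) fires=9
i=12 t=18 v=7: → [18,23),[15,20); WM=17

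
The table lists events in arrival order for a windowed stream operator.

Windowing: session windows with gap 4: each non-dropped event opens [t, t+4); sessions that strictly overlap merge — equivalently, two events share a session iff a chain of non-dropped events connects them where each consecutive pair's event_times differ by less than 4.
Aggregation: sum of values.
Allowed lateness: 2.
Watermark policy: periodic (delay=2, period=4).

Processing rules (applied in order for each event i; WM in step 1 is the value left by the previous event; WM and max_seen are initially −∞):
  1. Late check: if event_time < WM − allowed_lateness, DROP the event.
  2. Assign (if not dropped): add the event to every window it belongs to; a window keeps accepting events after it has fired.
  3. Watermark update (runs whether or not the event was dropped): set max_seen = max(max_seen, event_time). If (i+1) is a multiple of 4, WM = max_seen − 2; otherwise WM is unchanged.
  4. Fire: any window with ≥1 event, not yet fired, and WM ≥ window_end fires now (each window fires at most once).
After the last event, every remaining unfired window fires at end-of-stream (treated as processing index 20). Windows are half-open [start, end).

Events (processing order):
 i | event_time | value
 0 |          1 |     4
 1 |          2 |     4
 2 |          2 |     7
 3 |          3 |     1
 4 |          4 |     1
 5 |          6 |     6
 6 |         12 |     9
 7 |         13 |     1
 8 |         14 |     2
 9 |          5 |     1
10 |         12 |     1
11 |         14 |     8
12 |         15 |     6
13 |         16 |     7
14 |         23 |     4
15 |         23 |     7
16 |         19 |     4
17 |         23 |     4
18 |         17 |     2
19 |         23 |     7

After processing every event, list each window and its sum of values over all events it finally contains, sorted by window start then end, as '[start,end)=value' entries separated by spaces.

i=0 t=1 v=4: → [1,5); WM=−∞
i=1 t=2 v=4: → [1,6); WM=−∞
i=2 t=2 v=7: → [1,6); WM=−∞
i=3 t=3 v=1: → [1,7); WM=1
i=4 t=4 v=1: → [1,8); WM=1
i=5 t=6 v=6: → [1,10); WM=1
i=6 t=12 v=9: → [12,16); WM=1
i=7 t=13 v=1: → [12,17); WM=11
i=8 t=14 v=2: → [12,18); WM=11
i=9 t=5 v=1: DROP (t<11-2); WM=11
i=10 t=12 v=1: → [12,18); WM=11
i=11 t=14 v=8: → [12,18); WM=12
i=12 t=15 v=6: → [12,19); WM=12
i=13 t=16 v=7: → [12,20); WM=12
i=14 t=23 v=4: → [23,27); WM=12
i=15 t=23 v=7: → [23,27); WM=21
i=16 t=19 v=4: → [12,23); WM=21
i=17 t=23 v=4: → [23,27); WM=21
i=18 t=17 v=2: DROP (t<21-2); WM=21
i=19 t=23 v=7: → [23,27); WM=21

[1,10)=23 [12,23)=38 [23,27)=22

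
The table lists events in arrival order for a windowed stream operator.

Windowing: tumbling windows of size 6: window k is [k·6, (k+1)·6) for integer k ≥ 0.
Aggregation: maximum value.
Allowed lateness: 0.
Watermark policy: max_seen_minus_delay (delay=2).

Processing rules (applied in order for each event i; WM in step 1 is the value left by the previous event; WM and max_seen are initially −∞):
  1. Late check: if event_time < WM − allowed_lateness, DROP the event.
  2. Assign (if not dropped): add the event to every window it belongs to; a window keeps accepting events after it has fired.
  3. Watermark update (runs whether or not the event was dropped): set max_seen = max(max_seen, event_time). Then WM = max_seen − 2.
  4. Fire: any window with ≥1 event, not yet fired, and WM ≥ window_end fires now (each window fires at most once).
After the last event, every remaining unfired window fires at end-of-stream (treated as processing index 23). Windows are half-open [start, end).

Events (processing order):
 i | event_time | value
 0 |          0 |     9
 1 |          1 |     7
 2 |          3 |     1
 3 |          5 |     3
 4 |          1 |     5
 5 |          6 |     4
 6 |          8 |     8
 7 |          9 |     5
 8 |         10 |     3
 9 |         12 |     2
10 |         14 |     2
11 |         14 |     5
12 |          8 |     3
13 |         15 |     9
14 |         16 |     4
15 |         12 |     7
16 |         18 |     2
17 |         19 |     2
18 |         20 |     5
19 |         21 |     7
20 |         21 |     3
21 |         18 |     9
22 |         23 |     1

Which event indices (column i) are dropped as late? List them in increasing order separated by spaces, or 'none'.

4 12 15 21

i=0 t=0 v=9: → [0,6); WM=-2
i=1 t=1 v=7: → [0,6); WM=-1
i=2 t=3 v=1: → [0,6); WM=1
i=3 t=5 v=3: → [0,6); WM=3
i=4 t=1 v=5: DROP (t<3-0); WM=3
i=5 t=6 v=4: → [6,12); WM=4
i=6 t=8 v=8: → [6,12); WM=6; [0,6) fires=9
i=7 t=9 v=5: → [6,12); WM=7
i=8 t=10 v=3: → [6,12); WM=8
i=9 t=12 v=2: → [12,18); WM=10
i=10 t=14 v=2: → [12,18); WM=12; [6,12) fires=8
i=11 t=14 v=5: → [12,18); WM=12
i=12 t=8 v=3: DROP (t<12-0); WM=12
i=13 t=15 v=9: → [12,18); WM=13
i=14 t=16 v=4: → [12,18); WM=14
i=15 t=12 v=7: DROP (t<14-0); WM=14
i=16 t=18 v=2: → [18,24); WM=16
i=17 t=19 v=2: → [18,24); WM=17
i=18 t=20 v=5: → [18,24); WM=18; [12,18) fires=9
i=19 t=21 v=7: → [18,24); WM=19
i=20 t=21 v=3: → [18,24); WM=19
i=21 t=18 v=9: DROP (t<19-0); WM=19
i=22 t=23 v=1: → [18,24); WM=21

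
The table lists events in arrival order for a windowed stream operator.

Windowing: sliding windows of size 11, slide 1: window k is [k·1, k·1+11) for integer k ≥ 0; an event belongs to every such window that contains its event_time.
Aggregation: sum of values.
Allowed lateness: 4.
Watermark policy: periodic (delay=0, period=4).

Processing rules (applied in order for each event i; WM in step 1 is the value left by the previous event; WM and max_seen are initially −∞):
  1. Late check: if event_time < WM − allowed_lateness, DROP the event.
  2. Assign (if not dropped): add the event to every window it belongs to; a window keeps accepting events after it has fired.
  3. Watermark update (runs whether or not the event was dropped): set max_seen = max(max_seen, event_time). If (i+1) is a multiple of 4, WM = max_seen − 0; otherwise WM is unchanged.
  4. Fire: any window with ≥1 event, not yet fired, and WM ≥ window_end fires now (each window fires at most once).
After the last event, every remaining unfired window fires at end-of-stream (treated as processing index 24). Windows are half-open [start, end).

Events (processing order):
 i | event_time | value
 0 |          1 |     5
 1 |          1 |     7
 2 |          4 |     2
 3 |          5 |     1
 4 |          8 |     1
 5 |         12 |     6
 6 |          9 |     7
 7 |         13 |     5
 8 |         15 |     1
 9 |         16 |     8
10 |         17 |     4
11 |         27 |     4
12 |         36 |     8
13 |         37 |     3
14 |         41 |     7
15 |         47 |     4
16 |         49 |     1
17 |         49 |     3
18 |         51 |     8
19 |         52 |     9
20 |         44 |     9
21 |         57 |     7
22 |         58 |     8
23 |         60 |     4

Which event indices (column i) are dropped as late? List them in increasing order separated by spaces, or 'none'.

20

i=0 t=1 v=5: → [1,12),[0,11); WM=−∞
i=1 t=1 v=7: → [1,12),[0,11); WM=−∞
i=2 t=4 v=2: → [4,15),[3,14),[2,13),[1,12),[0,11); WM=−∞
i=3 t=5 v=1: → [5,16),[4,15),[3,14),[2,13),[1,12),[0,11); WM=5
i=4 t=8 v=1: → [8,19),[7,18),[6,17),[5,16),[4,15),[3,14),[2,13),[1,12),[0,11); WM=5
i=5 t=12 v=6: → [12,23),[11,22),[10,21),[9,20),[8,19),[7,18),[6,17),[5,16),[4,15),[3,14),[2,13); WM=5
i=6 t=9 v=7: → [9,20),[8,19),[7,18),[6,17),[5,16),[4,15),[3,14),[2,13),[1,12),[0,11); WM=5
i=7 t=13 v=5: → [13,24),[12,23),[11,22),[10,21),[9,20),[8,19),[7,18),[6,17),[5,16),[4,15),[3,14); WM=13; [0,11) fires=23 [1,12) fires=23 [2,13) fires=17
i=8 t=15 v=1: → [15,26),[14,25),[13,24),[12,23),[11,22),[10,21),[9,20),[8,19),[7,18),[6,17),[5,16); WM=13
i=9 t=16 v=8: → [16,27),[15,26),[14,25),[13,24),[12,23),[11,22),[10,21),[9,20),[8,19),[7,18),[6,17); WM=13
i=10 t=17 v=4: → [17,28),[16,27),[15,26),[14,25),[13,24),[12,23),[11,22),[10,21),[9,20),[8,19),[7,18); WM=13
i=11 t=27 v=4: → [27,38),[26,37),[25,36),[24,35),[23,34),[22,33),[21,32),[20,31),[19,30),[18,29),[17,28); WM=27; [3,14) fires=22 [4,15) fires=22 [5,16) fires=21 [6,17) fires=28 [7,18) fires=32 [8,19) fires=32 [9,20) fires=31 [10,21) fires=24 [11,22) fires=24 [12,23) fires=24 [13,24) fires=18 [14,25) fires=13 [15,26) fires=13 [16,27) fires=12
i=12 t=36 v=8: → [36,47),[35,46),[34,45),[33,44),[32,43),[31,42),[30,41),[29,40),[28,39),[27,38),[26,37); WM=27
i=13 t=37 v=3: → [37,48),[36,47),[35,46),[34,45),[33,44),[32,43),[31,42),[30,41),[29,40),[28,39),[27,38); WM=27
i=14 t=41 v=7: → [41,52),[40,51),[39,50),[38,49),[37,48),[36,47),[35,46),[34,45),[33,44),[32,43),[31,42); WM=27
i=15 t=47 v=4: → [47,58),[46,57),[45,56),[44,55),[43,54),[42,53),[41,52),[40,51),[39,50),[38,49),[37,48); WM=47; [17,28) fires=8 [18,29) fires=4 [19,30) fires=4 [20,31) fires=4 [21,32) fires=4 [22,33) fires=4 [23,34) fires=4 [24,35) fires=4 [25,36) fires=4 [26,37) fires=12 [27,38) fires=15 [28,39) fires=11 [29,40) fires=11 [30,41) fires=11 [31,42) fires=18 [32,43) fires=18 [33,44) fires=18 [34,45) fires=18 [35,46) fires=18 [36,47) fires=18
i=16 t=49 v=1: → [49,60),[48,59),[47,58),[46,57),[45,56),[44,55),[43,54),[42,53),[41,52),[40,51),[39,50); WM=47
i=17 t=49 v=3: → [49,60),[48,59),[47,58),[46,57),[45,56),[44,55),[43,54),[42,53),[41,52),[40,51),[39,50); WM=47
i=18 t=51 v=8: → [51,62),[50,61),[49,60),[48,59),[47,58),[46,57),[45,56),[44,55),[43,54),[42,53),[41,52); WM=47
i=19 t=52 v=9: → [52,63),[51,62),[50,61),[49,60),[48,59),[47,58),[46,57),[45,56),[44,55),[43,54),[42,53); WM=52; [37,48) fires=14 [38,49) fires=11 [39,50) fires=15 [40,51) fires=15 [41,52) fires=23
i=20 t=44 v=9: DROP (t<52-4); WM=52
i=21 t=57 v=7: → [57,68),[56,67),[55,66),[54,65),[53,64),[52,63),[51,62),[50,61),[49,60),[48,59),[47,58); WM=52
i=22 t=58 v=8: → [58,69),[57,68),[56,67),[55,66),[54,65),[53,64),[52,63),[51,62),[50,61),[49,60),[48,59); WM=52
i=23 t=60 v=4: → [60,71),[59,70),[58,69),[57,68),[56,67),[55,66),[54,65),[53,64),[52,63),[51,62),[50,61); WM=60; [42,53) fires=25 [43,54) fires=25 [44,55) fires=25 [45,56) fires=25 [46,57) fires=25 [47,58) fires=32 [48,59) fires=36 [49,60) fires=36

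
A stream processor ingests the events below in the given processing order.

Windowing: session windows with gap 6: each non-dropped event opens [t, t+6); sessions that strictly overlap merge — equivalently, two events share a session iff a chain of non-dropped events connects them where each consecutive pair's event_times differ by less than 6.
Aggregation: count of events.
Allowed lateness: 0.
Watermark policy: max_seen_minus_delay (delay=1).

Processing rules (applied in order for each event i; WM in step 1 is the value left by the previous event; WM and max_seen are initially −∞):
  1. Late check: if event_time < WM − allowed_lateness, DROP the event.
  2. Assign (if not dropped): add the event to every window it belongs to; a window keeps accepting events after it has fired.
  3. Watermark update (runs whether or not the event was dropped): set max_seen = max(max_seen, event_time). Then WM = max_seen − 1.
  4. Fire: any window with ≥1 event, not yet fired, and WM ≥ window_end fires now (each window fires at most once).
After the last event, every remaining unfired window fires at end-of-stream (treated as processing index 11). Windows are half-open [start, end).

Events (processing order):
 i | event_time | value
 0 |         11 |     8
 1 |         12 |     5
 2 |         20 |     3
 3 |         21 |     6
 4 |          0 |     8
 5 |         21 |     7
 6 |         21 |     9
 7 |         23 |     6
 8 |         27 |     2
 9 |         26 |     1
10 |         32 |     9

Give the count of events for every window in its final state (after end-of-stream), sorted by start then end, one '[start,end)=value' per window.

[11,18)=2 [20,38)=8

i=0 t=11 v=8: → [11,17); WM=10
i=1 t=12 v=5: → [11,18); WM=11
i=2 t=20 v=3: → [20,26); WM=19
i=3 t=21 v=6: → [20,27); WM=20
i=4 t=0 v=8: DROP (t<20-0); WM=20
i=5 t=21 v=7: → [20,27); WM=20
i=6 t=21 v=9: → [20,27); WM=20
i=7 t=23 v=6: → [20,29); WM=22
i=8 t=27 v=2: → [20,33); WM=26
i=9 t=26 v=1: → [20,33); WM=26
i=10 t=32 v=9: → [20,38); WM=31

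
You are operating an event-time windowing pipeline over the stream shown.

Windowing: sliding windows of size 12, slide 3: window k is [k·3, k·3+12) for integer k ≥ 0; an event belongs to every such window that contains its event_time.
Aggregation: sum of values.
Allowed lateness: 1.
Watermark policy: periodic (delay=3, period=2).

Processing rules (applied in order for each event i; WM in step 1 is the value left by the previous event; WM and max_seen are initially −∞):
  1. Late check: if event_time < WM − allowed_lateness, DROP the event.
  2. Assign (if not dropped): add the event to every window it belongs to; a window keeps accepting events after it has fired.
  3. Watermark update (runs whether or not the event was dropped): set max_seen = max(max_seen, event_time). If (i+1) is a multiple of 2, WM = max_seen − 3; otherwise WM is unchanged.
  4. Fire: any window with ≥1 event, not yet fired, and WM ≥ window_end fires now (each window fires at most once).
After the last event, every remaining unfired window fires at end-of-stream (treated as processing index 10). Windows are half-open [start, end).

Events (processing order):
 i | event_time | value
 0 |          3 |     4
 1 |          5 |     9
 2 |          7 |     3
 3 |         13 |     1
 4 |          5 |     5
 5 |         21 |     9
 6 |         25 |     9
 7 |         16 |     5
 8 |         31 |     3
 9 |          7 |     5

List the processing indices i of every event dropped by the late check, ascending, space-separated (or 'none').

4 7 9

i=0 t=3 v=4: → [3,15),[0,12); WM=−∞
i=1 t=5 v=9: → [3,15),[0,12); WM=2
i=2 t=7 v=3: → [6,18),[3,15),[0,12); WM=2
i=3 t=13 v=1: → [12,24),[9,21),[6,18),[3,15); WM=10
i=4 t=5 v=5: DROP (t<10-1); WM=10
i=5 t=21 v=9: → [21,33),[18,30),[15,27),[12,24); WM=18; [0,12) fires=16 [3,15) fires=17 [6,18) fires=4
i=6 t=25 v=9: → [24,36),[21,33),[18,30),[15,27); WM=18
i=7 t=16 v=5: DROP (t<18-1); WM=22; [9,21) fires=1
i=8 t=31 v=3: → [30,42),[27,39),[24,36),[21,33); WM=22
i=9 t=7 v=5: DROP (t<22-1); WM=28; [12,24) fires=10 [15,27) fires=18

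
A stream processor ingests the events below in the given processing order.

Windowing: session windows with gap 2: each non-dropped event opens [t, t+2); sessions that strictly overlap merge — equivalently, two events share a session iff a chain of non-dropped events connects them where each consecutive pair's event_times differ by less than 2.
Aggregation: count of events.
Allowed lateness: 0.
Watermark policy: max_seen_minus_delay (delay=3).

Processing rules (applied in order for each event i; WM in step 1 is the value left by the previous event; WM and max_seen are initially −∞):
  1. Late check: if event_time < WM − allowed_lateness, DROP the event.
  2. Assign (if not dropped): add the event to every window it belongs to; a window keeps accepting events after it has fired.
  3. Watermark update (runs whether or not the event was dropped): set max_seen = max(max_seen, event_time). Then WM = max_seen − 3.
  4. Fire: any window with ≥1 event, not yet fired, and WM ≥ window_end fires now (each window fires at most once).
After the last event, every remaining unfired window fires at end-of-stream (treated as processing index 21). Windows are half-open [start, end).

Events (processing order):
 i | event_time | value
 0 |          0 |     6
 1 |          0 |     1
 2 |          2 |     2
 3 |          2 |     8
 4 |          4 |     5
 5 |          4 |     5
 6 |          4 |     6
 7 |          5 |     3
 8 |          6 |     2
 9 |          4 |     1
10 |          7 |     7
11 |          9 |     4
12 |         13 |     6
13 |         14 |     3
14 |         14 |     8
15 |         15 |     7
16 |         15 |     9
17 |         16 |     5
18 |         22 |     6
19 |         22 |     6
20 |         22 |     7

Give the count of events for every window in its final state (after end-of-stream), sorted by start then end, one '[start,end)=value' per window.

i=0 t=0 v=6: → [0,2); WM=-3
i=1 t=0 v=1: → [0,2); WM=-3
i=2 t=2 v=2: → [2,4); WM=-1
i=3 t=2 v=8: → [2,4); WM=-1
i=4 t=4 v=5: → [4,6); WM=1
i=5 t=4 v=5: → [4,6); WM=1
i=6 t=4 v=6: → [4,6); WM=1
i=7 t=5 v=3: → [4,7); WM=2
i=8 t=6 v=2: → [4,8); WM=3
i=9 t=4 v=1: → [4,8); WM=3
i=10 t=7 v=7: → [4,9); WM=4
i=11 t=9 v=4: → [9,11); WM=6
i=12 t=13 v=6: → [13,15); WM=10
i=13 t=14 v=3: → [13,16); WM=11
i=14 t=14 v=8: → [13,16); WM=11
i=15 t=15 v=7: → [13,17); WM=12
i=16 t=15 v=9: → [13,17); WM=12
i=17 t=16 v=5: → [13,18); WM=13
i=18 t=22 v=6: → [22,24); WM=19
i=19 t=22 v=6: → [22,24); WM=19
i=20 t=22 v=7: → [22,24); WM=19

[0,2)=2 [2,4)=2 [4,9)=7 [9,11)=1 [13,18)=6 [22,24)=3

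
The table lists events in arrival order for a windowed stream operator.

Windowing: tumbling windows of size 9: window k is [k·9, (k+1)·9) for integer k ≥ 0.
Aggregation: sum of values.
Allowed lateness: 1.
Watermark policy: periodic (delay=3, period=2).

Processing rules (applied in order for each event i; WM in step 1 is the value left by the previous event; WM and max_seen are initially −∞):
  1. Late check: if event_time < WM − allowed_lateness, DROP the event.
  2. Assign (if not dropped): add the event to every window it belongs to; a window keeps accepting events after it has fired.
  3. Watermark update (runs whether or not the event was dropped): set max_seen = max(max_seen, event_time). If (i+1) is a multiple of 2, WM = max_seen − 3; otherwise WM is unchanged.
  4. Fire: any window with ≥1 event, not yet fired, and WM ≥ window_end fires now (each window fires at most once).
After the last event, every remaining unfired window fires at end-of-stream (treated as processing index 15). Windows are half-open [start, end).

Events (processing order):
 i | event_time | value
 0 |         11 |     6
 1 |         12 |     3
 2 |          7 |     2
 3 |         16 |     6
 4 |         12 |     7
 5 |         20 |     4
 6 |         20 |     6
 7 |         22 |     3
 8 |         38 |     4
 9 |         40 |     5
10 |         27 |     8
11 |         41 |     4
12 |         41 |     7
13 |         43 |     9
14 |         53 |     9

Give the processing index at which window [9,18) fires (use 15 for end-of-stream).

i=0 t=11 v=6: → [9,18); WM=−∞
i=1 t=12 v=3: → [9,18); WM=9
i=2 t=7 v=2: DROP (t<9-1); WM=9
i=3 t=16 v=6: → [9,18); WM=13
i=4 t=12 v=7: → [9,18); WM=13
i=5 t=20 v=4: → [18,27); WM=17
i=6 t=20 v=6: → [18,27); WM=17
i=7 t=22 v=3: → [18,27); WM=19; [9,18) fires=22
i=8 t=38 v=4: → [36,45); WM=19
i=9 t=40 v=5: → [36,45); WM=37; [18,27) fires=13
i=10 t=27 v=8: DROP (t<37-1); WM=37
i=11 t=41 v=4: → [36,45); WM=38
i=12 t=41 v=7: → [36,45); WM=38
i=13 t=43 v=9: → [36,45); WM=40
i=14 t=53 v=9: → [45,54); WM=40

7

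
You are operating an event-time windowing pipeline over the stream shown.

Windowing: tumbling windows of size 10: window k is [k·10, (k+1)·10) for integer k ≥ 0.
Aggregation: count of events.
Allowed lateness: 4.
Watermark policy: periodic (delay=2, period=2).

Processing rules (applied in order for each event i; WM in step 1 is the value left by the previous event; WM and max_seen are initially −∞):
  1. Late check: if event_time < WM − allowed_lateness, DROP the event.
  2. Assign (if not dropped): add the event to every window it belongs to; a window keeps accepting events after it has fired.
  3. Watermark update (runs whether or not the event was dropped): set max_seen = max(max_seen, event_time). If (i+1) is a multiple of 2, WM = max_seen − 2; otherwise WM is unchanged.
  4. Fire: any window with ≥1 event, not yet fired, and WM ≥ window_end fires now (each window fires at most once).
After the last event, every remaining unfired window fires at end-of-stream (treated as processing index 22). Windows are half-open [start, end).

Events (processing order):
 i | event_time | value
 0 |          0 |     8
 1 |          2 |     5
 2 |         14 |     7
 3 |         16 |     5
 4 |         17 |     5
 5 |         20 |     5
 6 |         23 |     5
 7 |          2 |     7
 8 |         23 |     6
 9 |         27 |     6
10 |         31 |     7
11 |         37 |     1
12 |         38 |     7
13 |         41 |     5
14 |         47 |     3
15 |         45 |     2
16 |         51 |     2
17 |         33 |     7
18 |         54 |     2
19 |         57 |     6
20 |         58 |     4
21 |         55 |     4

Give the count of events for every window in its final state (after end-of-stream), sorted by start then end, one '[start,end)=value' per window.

i=0 t=0 v=8: → [0,10); WM=−∞
i=1 t=2 v=5: → [0,10); WM=0
i=2 t=14 v=7: → [10,20); WM=0
i=3 t=16 v=5: → [10,20); WM=14; [0,10) fires=2
i=4 t=17 v=5: → [10,20); WM=14
i=5 t=20 v=5: → [20,30); WM=18
i=6 t=23 v=5: → [20,30); WM=18
i=7 t=2 v=7: DROP (t<18-4); WM=21; [10,20) fires=3
i=8 t=23 v=6: → [20,30); WM=21
i=9 t=27 v=6: → [20,30); WM=25
i=10 t=31 v=7: → [30,40); WM=25
i=11 t=37 v=1: → [30,40); WM=35; [20,30) fires=4
i=12 t=38 v=7: → [30,40); WM=35
i=13 t=41 v=5: → [40,50); WM=39
i=14 t=47 v=3: → [40,50); WM=39
i=15 t=45 v=2: → [40,50); WM=45; [30,40) fires=3
i=16 t=51 v=2: → [50,60); WM=45
i=17 t=33 v=7: DROP (t<45-4); WM=49
i=18 t=54 v=2: → [50,60); WM=49
i=19 t=57 v=6: → [50,60); WM=55; [40,50) fires=3
i=20 t=58 v=4: → [50,60); WM=55
i=21 t=55 v=4: → [50,60); WM=56

[0,10)=2 [10,20)=3 [20,30)=4 [30,40)=3 [40,50)=3 [50,60)=5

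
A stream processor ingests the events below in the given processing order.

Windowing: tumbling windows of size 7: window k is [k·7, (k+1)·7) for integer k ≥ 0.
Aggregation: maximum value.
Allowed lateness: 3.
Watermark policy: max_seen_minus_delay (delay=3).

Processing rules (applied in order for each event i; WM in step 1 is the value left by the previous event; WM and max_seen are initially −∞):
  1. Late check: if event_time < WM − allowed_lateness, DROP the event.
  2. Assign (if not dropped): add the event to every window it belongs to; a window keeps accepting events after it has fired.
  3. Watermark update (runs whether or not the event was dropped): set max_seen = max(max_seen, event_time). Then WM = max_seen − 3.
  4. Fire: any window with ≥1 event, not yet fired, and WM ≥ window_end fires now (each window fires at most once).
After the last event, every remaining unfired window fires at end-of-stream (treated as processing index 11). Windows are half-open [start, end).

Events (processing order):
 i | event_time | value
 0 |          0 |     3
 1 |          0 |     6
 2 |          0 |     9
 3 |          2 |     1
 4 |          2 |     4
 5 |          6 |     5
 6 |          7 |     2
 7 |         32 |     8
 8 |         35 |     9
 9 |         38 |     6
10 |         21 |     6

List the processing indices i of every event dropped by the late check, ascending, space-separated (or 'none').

10

i=0 t=0 v=3: → [0,7); WM=-3
i=1 t=0 v=6: → [0,7); WM=-3
i=2 t=0 v=9: → [0,7); WM=-3
i=3 t=2 v=1: → [0,7); WM=-1
i=4 t=2 v=4: → [0,7); WM=-1
i=5 t=6 v=5: → [0,7); WM=3
i=6 t=7 v=2: → [7,14); WM=4
i=7 t=32 v=8: → [28,35); WM=29; [0,7) fires=9 [7,14) fires=2
i=8 t=35 v=9: → [35,42); WM=32
i=9 t=38 v=6: → [35,42); WM=35; [28,35) fires=8
i=10 t=21 v=6: DROP (t<35-3); WM=35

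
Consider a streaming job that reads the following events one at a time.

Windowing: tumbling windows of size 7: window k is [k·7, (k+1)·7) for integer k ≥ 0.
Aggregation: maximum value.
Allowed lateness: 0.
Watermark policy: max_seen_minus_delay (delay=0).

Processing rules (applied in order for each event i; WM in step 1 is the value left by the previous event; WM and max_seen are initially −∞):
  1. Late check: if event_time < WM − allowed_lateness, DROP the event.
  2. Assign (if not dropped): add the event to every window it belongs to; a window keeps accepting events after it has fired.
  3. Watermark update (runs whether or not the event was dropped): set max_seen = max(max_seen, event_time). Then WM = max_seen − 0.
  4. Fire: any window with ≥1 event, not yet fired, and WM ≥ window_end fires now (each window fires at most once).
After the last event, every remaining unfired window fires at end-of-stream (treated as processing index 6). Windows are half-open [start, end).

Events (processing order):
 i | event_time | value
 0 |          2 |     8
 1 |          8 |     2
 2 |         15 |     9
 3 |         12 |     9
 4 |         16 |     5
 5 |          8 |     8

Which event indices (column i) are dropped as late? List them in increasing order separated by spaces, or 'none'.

i=0 t=2 v=8: → [0,7); WM=2
i=1 t=8 v=2: → [7,14); WM=8; [0,7) fires=8
i=2 t=15 v=9: → [14,21); WM=15; [7,14) fires=2
i=3 t=12 v=9: DROP (t<15-0); WM=15
i=4 t=16 v=5: → [14,21); WM=16
i=5 t=8 v=8: DROP (t<16-0); WM=16

3 5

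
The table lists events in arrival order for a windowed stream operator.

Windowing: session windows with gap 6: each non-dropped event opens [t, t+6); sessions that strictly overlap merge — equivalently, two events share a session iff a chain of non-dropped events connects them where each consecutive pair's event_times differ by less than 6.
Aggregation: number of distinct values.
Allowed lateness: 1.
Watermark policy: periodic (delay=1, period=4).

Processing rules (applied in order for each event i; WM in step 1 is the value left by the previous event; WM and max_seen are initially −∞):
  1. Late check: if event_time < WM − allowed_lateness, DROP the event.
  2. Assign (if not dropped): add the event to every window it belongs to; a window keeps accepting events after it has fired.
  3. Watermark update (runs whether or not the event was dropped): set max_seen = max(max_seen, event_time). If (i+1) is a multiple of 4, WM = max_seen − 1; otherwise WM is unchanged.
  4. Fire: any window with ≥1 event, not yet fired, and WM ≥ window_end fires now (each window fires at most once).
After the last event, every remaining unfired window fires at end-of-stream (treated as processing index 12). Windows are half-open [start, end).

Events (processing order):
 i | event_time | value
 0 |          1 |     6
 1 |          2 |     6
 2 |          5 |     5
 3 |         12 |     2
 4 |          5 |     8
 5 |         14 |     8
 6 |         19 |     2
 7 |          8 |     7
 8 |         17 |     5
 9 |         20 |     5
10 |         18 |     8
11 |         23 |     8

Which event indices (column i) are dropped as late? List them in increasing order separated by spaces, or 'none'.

4 7

i=0 t=1 v=6: → [1,7); WM=−∞
i=1 t=2 v=6: → [1,8); WM=−∞
i=2 t=5 v=5: → [1,11); WM=−∞
i=3 t=12 v=2: → [12,18); WM=11
i=4 t=5 v=8: DROP (t<11-1); WM=11
i=5 t=14 v=8: → [12,20); WM=11
i=6 t=19 v=2: → [12,25); WM=11
i=7 t=8 v=7: DROP (t<11-1); WM=18
i=8 t=17 v=5: → [12,25); WM=18
i=9 t=20 v=5: → [12,26); WM=18
i=10 t=18 v=8: → [12,26); WM=18
i=11 t=23 v=8: → [12,29); WM=22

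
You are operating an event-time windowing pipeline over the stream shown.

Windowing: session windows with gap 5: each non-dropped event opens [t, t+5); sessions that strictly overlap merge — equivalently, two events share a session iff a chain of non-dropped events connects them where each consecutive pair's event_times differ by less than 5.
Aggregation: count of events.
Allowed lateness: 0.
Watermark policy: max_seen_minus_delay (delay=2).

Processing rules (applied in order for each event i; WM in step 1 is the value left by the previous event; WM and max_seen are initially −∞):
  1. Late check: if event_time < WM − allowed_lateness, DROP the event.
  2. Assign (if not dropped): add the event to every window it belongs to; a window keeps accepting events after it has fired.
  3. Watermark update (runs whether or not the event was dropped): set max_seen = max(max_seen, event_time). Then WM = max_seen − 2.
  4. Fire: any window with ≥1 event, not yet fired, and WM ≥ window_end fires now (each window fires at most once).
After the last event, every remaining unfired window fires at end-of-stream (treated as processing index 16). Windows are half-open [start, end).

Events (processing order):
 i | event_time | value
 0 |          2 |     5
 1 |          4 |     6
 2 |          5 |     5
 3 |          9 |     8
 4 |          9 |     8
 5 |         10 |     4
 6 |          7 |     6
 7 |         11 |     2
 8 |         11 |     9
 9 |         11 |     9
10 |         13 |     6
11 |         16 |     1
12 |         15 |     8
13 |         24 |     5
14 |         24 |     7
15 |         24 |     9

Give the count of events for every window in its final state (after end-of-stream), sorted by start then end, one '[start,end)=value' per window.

i=0 t=2 v=5: → [2,7); WM=0
i=1 t=4 v=6: → [2,9); WM=2
i=2 t=5 v=5: → [2,10); WM=3
i=3 t=9 v=8: → [2,14); WM=7
i=4 t=9 v=8: → [2,14); WM=7
i=5 t=10 v=4: → [2,15); WM=8
i=6 t=7 v=6: DROP (t<8-0); WM=8
i=7 t=11 v=2: → [2,16); WM=9
i=8 t=11 v=9: → [2,16); WM=9
i=9 t=11 v=9: → [2,16); WM=9
i=10 t=13 v=6: → [2,18); WM=11
i=11 t=16 v=1: → [2,21); WM=14
i=12 t=15 v=8: → [2,21); WM=14
i=13 t=24 v=5: → [24,29); WM=22
i=14 t=24 v=7: → [24,29); WM=22
i=15 t=24 v=9: → [24,29); WM=22

[2,21)=12 [24,29)=3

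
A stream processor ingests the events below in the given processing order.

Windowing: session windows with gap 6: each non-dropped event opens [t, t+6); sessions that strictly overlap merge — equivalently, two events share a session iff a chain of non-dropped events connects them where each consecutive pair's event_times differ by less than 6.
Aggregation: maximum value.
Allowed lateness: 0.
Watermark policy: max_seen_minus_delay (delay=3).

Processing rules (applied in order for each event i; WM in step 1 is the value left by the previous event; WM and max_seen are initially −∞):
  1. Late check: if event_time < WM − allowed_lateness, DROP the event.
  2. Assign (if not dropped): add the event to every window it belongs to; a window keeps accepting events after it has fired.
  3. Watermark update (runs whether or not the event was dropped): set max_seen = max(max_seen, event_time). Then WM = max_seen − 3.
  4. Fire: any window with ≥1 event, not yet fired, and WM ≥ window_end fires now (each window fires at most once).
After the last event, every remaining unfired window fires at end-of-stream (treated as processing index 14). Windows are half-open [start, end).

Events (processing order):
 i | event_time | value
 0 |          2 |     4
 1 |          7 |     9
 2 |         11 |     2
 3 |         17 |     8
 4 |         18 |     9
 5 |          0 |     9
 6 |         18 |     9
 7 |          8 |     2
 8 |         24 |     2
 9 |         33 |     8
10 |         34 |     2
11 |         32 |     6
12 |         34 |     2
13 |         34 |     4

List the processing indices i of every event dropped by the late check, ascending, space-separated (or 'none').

i=0 t=2 v=4: → [2,8); WM=-1
i=1 t=7 v=9: → [2,13); WM=4
i=2 t=11 v=2: → [2,17); WM=8
i=3 t=17 v=8: → [17,23); WM=14
i=4 t=18 v=9: → [17,24); WM=15
i=5 t=0 v=9: DROP (t<15-0); WM=15
i=6 t=18 v=9: → [17,24); WM=15
i=7 t=8 v=2: DROP (t<15-0); WM=15
i=8 t=24 v=2: → [24,30); WM=21
i=9 t=33 v=8: → [33,39); WM=30
i=10 t=34 v=2: → [33,40); WM=31
i=11 t=32 v=6: → [32,40); WM=31
i=12 t=34 v=2: → [32,40); WM=31
i=13 t=34 v=4: → [32,40); WM=31

5 7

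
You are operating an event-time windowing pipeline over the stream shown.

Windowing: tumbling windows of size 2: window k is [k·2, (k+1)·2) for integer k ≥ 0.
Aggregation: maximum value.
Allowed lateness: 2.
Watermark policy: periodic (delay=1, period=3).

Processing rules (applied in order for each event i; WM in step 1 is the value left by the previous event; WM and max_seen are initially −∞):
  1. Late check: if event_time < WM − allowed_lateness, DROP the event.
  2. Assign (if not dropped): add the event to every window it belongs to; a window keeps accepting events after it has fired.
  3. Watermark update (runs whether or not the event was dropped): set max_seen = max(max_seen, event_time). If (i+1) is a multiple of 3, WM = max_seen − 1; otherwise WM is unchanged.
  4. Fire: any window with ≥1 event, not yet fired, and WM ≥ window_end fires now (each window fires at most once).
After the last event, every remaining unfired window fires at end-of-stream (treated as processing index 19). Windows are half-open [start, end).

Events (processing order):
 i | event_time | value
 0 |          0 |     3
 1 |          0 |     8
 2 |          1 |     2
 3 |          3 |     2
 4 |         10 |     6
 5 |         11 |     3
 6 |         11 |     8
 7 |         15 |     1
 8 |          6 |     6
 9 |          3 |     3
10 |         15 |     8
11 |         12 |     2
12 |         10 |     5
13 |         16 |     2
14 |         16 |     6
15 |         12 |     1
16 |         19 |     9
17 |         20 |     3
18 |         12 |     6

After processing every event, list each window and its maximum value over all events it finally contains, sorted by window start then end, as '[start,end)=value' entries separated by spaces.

i=0 t=0 v=3: → [0,2); WM=−∞
i=1 t=0 v=8: → [0,2); WM=−∞
i=2 t=1 v=2: → [0,2); WM=0
i=3 t=3 v=2: → [2,4); WM=0
i=4 t=10 v=6: → [10,12); WM=0
i=5 t=11 v=3: → [10,12); WM=10; [0,2) fires=8 [2,4) fires=2
i=6 t=11 v=8: → [10,12); WM=10
i=7 t=15 v=1: → [14,16); WM=10
i=8 t=6 v=6: DROP (t<10-2); WM=14; [10,12) fires=8
i=9 t=3 v=3: DROP (t<14-2); WM=14
i=10 t=15 v=8: → [14,16); WM=14
i=11 t=12 v=2: → [12,14); WM=14; [12,14) fires=2
i=12 t=10 v=5: DROP (t<14-2); WM=14
i=13 t=16 v=2: → [16,18); WM=14
i=14 t=16 v=6: → [16,18); WM=15
i=15 t=12 v=1: DROP (t<15-2); WM=15
i=16 t=19 v=9: → [18,20); WM=15
i=17 t=20 v=3: → [20,22); WM=19; [14,16) fires=8 [16,18) fires=6
i=18 t=12 v=6: DROP (t<19-2); WM=19

[0,2)=8 [2,4)=2 [10,12)=8 [12,14)=2 [14,16)=8 [16,18)=6 [18,20)=9 [20,22)=3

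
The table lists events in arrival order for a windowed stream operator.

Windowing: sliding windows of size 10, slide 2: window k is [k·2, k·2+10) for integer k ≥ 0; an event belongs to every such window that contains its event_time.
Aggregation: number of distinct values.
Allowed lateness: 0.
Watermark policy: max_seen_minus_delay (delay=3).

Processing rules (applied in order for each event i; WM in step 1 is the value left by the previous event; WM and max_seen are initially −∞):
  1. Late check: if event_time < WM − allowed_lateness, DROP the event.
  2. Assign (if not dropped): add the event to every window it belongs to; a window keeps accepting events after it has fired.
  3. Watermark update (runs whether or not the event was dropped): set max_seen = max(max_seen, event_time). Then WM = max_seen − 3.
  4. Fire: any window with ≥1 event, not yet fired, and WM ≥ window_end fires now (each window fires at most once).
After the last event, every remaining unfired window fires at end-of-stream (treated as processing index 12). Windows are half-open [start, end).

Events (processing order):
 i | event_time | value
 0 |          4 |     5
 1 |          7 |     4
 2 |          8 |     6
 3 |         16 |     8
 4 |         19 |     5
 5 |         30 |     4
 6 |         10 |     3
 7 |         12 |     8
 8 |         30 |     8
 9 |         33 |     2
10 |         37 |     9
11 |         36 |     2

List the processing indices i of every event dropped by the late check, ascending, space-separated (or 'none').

6 7

i=0 t=4 v=5: → [4,14),[2,12),[0,10); WM=1
i=1 t=7 v=4: → [6,16),[4,14),[2,12),[0,10); WM=4
i=2 t=8 v=6: → [8,18),[6,16),[4,14),[2,12),[0,10); WM=5
i=3 t=16 v=8: → [16,26),[14,24),[12,22),[10,20),[8,18); WM=13; [0,10) fires=3 [2,12) fires=3
i=4 t=19 v=5: → [18,28),[16,26),[14,24),[12,22),[10,20); WM=16; [4,14) fires=3 [6,16) fires=2
i=5 t=30 v=4: → [30,40),[28,38),[26,36),[24,34),[22,32); WM=27; [8,18) fires=2 [10,20) fires=2 [12,22) fires=2 [14,24) fires=2 [16,26) fires=2
i=6 t=10 v=3: DROP (t<27-0); WM=27
i=7 t=12 v=8: DROP (t<27-0); WM=27
i=8 t=30 v=8: → [30,40),[28,38),[26,36),[24,34),[22,32); WM=27
i=9 t=33 v=2: → [32,42),[30,40),[28,38),[26,36),[24,34); WM=30; [18,28) fires=1
i=10 t=37 v=9: → [36,46),[34,44),[32,42),[30,40),[28,38); WM=34; [22,32) fires=2 [24,34) fires=3
i=11 t=36 v=2: → [36,46),[34,44),[32,42),[30,40),[28,38); WM=34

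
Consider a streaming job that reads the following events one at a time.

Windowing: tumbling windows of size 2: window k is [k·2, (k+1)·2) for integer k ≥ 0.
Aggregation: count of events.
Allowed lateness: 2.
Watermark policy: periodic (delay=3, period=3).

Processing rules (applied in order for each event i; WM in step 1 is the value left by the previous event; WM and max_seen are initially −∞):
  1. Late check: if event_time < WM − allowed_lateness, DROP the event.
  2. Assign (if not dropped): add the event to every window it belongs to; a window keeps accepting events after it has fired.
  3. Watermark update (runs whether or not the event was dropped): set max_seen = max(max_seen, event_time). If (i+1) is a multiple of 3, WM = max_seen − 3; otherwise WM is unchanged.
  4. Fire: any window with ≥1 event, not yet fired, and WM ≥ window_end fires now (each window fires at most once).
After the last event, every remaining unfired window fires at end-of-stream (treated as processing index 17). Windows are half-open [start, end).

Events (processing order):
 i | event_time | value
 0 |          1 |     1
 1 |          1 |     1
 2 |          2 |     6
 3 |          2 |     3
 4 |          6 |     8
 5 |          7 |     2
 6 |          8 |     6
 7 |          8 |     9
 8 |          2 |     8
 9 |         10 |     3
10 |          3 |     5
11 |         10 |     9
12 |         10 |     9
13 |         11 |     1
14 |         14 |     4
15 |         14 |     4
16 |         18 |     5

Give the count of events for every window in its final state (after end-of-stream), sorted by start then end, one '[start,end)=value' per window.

[0,2)=2 [2,4)=4 [6,8)=2 [8,10)=2 [10,12)=4 [14,16)=2 [18,20)=1

i=0 t=1 v=1: → [0,2); WM=−∞
i=1 t=1 v=1: → [0,2); WM=−∞
i=2 t=2 v=6: → [2,4); WM=-1
i=3 t=2 v=3: → [2,4); WM=-1
i=4 t=6 v=8: → [6,8); WM=-1
i=5 t=7 v=2: → [6,8); WM=4; [0,2) fires=2 [2,4) fires=2
i=6 t=8 v=6: → [8,10); WM=4
i=7 t=8 v=9: → [8,10); WM=4
i=8 t=2 v=8: → [2,4); WM=5
i=9 t=10 v=3: → [10,12); WM=5
i=10 t=3 v=5: → [2,4); WM=5
i=11 t=10 v=9: → [10,12); WM=7
i=12 t=10 v=9: → [10,12); WM=7
i=13 t=11 v=1: → [10,12); WM=7
i=14 t=14 v=4: → [14,16); WM=11; [6,8) fires=2 [8,10) fires=2
i=15 t=14 v=4: → [14,16); WM=11
i=16 t=18 v=5: → [18,20); WM=11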